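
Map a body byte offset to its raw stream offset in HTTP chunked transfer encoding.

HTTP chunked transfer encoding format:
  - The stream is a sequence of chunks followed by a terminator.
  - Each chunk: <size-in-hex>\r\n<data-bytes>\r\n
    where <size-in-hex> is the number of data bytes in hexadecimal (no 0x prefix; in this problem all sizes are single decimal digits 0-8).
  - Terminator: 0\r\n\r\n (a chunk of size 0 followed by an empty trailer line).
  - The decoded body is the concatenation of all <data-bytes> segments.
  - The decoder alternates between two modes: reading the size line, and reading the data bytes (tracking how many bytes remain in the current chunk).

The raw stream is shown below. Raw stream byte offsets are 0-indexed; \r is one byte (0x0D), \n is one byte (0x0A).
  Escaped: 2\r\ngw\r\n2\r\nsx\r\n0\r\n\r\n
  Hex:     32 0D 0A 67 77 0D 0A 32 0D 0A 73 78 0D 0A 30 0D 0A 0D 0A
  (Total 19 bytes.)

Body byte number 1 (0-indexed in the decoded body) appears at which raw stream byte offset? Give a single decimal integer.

Answer: 4

Derivation:
Chunk 1: stream[0..1]='2' size=0x2=2, data at stream[3..5]='gw' -> body[0..2], body so far='gw'
Chunk 2: stream[7..8]='2' size=0x2=2, data at stream[10..12]='sx' -> body[2..4], body so far='gwsx'
Chunk 3: stream[14..15]='0' size=0 (terminator). Final body='gwsx' (4 bytes)
Body byte 1 at stream offset 4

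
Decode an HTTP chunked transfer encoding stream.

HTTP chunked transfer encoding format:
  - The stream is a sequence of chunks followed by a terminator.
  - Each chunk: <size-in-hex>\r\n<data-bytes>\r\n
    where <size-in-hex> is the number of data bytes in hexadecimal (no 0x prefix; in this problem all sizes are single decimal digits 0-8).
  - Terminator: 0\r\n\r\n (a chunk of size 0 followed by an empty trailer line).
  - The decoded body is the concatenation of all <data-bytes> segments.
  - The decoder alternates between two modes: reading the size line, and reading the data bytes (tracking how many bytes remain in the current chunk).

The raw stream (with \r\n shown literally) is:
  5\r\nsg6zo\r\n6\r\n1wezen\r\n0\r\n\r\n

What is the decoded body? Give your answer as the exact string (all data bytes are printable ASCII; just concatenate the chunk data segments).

Answer: sg6zo1wezen

Derivation:
Chunk 1: stream[0..1]='5' size=0x5=5, data at stream[3..8]='sg6zo' -> body[0..5], body so far='sg6zo'
Chunk 2: stream[10..11]='6' size=0x6=6, data at stream[13..19]='1wezen' -> body[5..11], body so far='sg6zo1wezen'
Chunk 3: stream[21..22]='0' size=0 (terminator). Final body='sg6zo1wezen' (11 bytes)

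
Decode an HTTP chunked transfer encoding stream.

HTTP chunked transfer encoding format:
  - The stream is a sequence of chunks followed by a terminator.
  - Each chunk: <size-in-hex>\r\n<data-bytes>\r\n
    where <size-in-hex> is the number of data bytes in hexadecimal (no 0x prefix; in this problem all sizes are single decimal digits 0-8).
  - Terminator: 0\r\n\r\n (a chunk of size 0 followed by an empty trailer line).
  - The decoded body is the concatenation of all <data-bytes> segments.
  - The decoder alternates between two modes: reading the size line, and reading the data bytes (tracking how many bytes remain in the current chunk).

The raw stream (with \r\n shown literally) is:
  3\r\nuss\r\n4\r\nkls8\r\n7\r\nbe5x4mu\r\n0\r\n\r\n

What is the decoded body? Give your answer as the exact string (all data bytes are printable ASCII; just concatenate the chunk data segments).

Chunk 1: stream[0..1]='3' size=0x3=3, data at stream[3..6]='uss' -> body[0..3], body so far='uss'
Chunk 2: stream[8..9]='4' size=0x4=4, data at stream[11..15]='kls8' -> body[3..7], body so far='usskls8'
Chunk 3: stream[17..18]='7' size=0x7=7, data at stream[20..27]='be5x4mu' -> body[7..14], body so far='usskls8be5x4mu'
Chunk 4: stream[29..30]='0' size=0 (terminator). Final body='usskls8be5x4mu' (14 bytes)

Answer: usskls8be5x4mu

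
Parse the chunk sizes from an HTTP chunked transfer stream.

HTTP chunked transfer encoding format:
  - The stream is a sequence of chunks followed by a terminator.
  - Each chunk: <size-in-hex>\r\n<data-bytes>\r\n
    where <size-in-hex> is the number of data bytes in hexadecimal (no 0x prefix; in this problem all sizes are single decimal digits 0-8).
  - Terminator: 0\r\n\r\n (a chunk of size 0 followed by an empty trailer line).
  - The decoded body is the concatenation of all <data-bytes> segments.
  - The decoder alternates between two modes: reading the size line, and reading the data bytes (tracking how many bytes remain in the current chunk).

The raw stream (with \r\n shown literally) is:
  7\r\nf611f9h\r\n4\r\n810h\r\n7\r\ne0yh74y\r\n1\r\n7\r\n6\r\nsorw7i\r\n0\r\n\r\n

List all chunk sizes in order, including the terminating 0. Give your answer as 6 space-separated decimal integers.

Answer: 7 4 7 1 6 0

Derivation:
Chunk 1: stream[0..1]='7' size=0x7=7, data at stream[3..10]='f611f9h' -> body[0..7], body so far='f611f9h'
Chunk 2: stream[12..13]='4' size=0x4=4, data at stream[15..19]='810h' -> body[7..11], body so far='f611f9h810h'
Chunk 3: stream[21..22]='7' size=0x7=7, data at stream[24..31]='e0yh74y' -> body[11..18], body so far='f611f9h810he0yh74y'
Chunk 4: stream[33..34]='1' size=0x1=1, data at stream[36..37]='7' -> body[18..19], body so far='f611f9h810he0yh74y7'
Chunk 5: stream[39..40]='6' size=0x6=6, data at stream[42..48]='sorw7i' -> body[19..25], body so far='f611f9h810he0yh74y7sorw7i'
Chunk 6: stream[50..51]='0' size=0 (terminator). Final body='f611f9h810he0yh74y7sorw7i' (25 bytes)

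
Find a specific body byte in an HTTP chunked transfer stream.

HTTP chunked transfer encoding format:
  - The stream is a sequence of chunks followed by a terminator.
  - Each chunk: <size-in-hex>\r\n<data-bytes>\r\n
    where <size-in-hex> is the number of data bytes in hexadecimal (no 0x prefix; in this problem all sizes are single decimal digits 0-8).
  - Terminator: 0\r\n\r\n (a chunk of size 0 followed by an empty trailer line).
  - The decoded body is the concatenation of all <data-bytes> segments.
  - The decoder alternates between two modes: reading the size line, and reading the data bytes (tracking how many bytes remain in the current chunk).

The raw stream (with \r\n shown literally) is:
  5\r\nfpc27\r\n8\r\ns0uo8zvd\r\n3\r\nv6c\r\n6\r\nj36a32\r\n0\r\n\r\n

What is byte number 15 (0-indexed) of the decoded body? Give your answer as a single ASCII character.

Answer: c

Derivation:
Chunk 1: stream[0..1]='5' size=0x5=5, data at stream[3..8]='fpc27' -> body[0..5], body so far='fpc27'
Chunk 2: stream[10..11]='8' size=0x8=8, data at stream[13..21]='s0uo8zvd' -> body[5..13], body so far='fpc27s0uo8zvd'
Chunk 3: stream[23..24]='3' size=0x3=3, data at stream[26..29]='v6c' -> body[13..16], body so far='fpc27s0uo8zvdv6c'
Chunk 4: stream[31..32]='6' size=0x6=6, data at stream[34..40]='j36a32' -> body[16..22], body so far='fpc27s0uo8zvdv6cj36a32'
Chunk 5: stream[42..43]='0' size=0 (terminator). Final body='fpc27s0uo8zvdv6cj36a32' (22 bytes)
Body byte 15 = 'c'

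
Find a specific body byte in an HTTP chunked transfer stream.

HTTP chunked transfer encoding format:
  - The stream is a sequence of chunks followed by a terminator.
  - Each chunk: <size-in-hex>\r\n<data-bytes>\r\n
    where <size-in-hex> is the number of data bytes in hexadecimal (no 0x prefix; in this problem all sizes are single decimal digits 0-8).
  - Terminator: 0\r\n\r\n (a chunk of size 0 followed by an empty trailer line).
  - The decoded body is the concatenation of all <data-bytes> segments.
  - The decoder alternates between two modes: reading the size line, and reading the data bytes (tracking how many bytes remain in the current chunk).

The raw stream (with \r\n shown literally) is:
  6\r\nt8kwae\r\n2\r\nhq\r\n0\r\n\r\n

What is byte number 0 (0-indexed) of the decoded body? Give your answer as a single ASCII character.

Chunk 1: stream[0..1]='6' size=0x6=6, data at stream[3..9]='t8kwae' -> body[0..6], body so far='t8kwae'
Chunk 2: stream[11..12]='2' size=0x2=2, data at stream[14..16]='hq' -> body[6..8], body so far='t8kwaehq'
Chunk 3: stream[18..19]='0' size=0 (terminator). Final body='t8kwaehq' (8 bytes)
Body byte 0 = 't'

Answer: t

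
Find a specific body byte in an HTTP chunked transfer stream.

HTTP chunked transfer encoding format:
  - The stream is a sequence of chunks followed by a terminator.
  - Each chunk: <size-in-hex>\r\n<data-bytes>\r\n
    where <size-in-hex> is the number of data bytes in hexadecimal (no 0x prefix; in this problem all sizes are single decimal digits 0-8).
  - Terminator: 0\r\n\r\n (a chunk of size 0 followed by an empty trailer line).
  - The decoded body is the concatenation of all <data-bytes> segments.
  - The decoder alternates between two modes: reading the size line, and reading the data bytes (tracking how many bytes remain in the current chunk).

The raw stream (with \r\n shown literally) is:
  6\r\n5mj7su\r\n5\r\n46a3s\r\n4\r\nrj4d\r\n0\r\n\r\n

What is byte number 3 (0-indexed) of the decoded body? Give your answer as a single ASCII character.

Answer: 7

Derivation:
Chunk 1: stream[0..1]='6' size=0x6=6, data at stream[3..9]='5mj7su' -> body[0..6], body so far='5mj7su'
Chunk 2: stream[11..12]='5' size=0x5=5, data at stream[14..19]='46a3s' -> body[6..11], body so far='5mj7su46a3s'
Chunk 3: stream[21..22]='4' size=0x4=4, data at stream[24..28]='rj4d' -> body[11..15], body so far='5mj7su46a3srj4d'
Chunk 4: stream[30..31]='0' size=0 (terminator). Final body='5mj7su46a3srj4d' (15 bytes)
Body byte 3 = '7'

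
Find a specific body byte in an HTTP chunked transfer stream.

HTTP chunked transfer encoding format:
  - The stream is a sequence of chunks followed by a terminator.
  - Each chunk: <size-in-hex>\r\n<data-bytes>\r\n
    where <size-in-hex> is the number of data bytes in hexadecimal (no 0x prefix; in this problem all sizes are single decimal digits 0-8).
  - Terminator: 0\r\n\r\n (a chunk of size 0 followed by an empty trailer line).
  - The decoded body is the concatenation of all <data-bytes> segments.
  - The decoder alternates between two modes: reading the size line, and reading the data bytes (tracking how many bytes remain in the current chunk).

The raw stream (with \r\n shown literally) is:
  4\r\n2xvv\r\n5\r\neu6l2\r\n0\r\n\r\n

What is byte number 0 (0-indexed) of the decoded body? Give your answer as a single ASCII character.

Chunk 1: stream[0..1]='4' size=0x4=4, data at stream[3..7]='2xvv' -> body[0..4], body so far='2xvv'
Chunk 2: stream[9..10]='5' size=0x5=5, data at stream[12..17]='eu6l2' -> body[4..9], body so far='2xvveu6l2'
Chunk 3: stream[19..20]='0' size=0 (terminator). Final body='2xvveu6l2' (9 bytes)
Body byte 0 = '2'

Answer: 2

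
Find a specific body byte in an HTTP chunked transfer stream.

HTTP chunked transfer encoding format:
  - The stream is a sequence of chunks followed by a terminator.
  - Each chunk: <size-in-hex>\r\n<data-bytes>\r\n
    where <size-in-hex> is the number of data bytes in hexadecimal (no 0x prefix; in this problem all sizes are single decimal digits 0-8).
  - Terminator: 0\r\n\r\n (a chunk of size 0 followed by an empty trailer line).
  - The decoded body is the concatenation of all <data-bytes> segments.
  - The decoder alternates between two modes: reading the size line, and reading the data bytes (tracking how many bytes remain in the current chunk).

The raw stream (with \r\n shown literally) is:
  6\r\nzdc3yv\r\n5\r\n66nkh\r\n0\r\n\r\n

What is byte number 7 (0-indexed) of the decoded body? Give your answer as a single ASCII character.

Answer: 6

Derivation:
Chunk 1: stream[0..1]='6' size=0x6=6, data at stream[3..9]='zdc3yv' -> body[0..6], body so far='zdc3yv'
Chunk 2: stream[11..12]='5' size=0x5=5, data at stream[14..19]='66nkh' -> body[6..11], body so far='zdc3yv66nkh'
Chunk 3: stream[21..22]='0' size=0 (terminator). Final body='zdc3yv66nkh' (11 bytes)
Body byte 7 = '6'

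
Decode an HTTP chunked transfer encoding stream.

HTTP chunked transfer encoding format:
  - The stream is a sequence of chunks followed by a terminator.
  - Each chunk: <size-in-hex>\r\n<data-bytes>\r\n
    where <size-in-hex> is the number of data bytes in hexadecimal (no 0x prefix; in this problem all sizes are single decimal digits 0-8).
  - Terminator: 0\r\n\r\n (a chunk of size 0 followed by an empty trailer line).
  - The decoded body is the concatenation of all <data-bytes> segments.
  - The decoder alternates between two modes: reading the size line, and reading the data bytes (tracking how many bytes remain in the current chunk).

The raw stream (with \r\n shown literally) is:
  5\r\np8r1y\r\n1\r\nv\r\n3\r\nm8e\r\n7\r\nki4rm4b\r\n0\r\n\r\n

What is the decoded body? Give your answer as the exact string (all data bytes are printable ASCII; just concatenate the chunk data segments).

Chunk 1: stream[0..1]='5' size=0x5=5, data at stream[3..8]='p8r1y' -> body[0..5], body so far='p8r1y'
Chunk 2: stream[10..11]='1' size=0x1=1, data at stream[13..14]='v' -> body[5..6], body so far='p8r1yv'
Chunk 3: stream[16..17]='3' size=0x3=3, data at stream[19..22]='m8e' -> body[6..9], body so far='p8r1yvm8e'
Chunk 4: stream[24..25]='7' size=0x7=7, data at stream[27..34]='ki4rm4b' -> body[9..16], body so far='p8r1yvm8eki4rm4b'
Chunk 5: stream[36..37]='0' size=0 (terminator). Final body='p8r1yvm8eki4rm4b' (16 bytes)

Answer: p8r1yvm8eki4rm4b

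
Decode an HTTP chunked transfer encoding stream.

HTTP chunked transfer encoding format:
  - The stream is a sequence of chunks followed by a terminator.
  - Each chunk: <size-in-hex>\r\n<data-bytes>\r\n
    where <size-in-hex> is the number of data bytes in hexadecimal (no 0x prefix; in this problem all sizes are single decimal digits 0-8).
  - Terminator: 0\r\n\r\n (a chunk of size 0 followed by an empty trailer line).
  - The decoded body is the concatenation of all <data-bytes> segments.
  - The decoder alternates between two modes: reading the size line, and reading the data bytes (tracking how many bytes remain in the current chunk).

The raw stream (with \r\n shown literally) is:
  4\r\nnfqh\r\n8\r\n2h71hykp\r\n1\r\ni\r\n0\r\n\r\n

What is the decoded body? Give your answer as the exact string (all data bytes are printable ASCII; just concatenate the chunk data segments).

Chunk 1: stream[0..1]='4' size=0x4=4, data at stream[3..7]='nfqh' -> body[0..4], body so far='nfqh'
Chunk 2: stream[9..10]='8' size=0x8=8, data at stream[12..20]='2h71hykp' -> body[4..12], body so far='nfqh2h71hykp'
Chunk 3: stream[22..23]='1' size=0x1=1, data at stream[25..26]='i' -> body[12..13], body so far='nfqh2h71hykpi'
Chunk 4: stream[28..29]='0' size=0 (terminator). Final body='nfqh2h71hykpi' (13 bytes)

Answer: nfqh2h71hykpi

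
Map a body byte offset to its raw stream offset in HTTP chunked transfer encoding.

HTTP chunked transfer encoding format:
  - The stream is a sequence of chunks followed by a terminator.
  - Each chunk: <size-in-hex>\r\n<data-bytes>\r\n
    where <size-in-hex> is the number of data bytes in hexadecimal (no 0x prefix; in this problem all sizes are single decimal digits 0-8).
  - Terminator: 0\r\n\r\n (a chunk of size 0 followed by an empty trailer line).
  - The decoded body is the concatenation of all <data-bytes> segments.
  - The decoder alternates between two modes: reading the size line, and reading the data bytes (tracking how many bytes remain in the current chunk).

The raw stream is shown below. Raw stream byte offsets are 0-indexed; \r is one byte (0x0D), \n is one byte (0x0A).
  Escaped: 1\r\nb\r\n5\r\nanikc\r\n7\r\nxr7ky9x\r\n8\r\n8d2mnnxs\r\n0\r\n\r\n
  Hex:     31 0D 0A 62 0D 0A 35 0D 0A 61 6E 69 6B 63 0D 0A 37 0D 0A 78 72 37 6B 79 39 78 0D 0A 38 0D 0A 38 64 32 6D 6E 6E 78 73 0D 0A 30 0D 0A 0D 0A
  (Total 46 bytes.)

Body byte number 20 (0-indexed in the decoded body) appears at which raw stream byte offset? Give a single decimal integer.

Answer: 38

Derivation:
Chunk 1: stream[0..1]='1' size=0x1=1, data at stream[3..4]='b' -> body[0..1], body so far='b'
Chunk 2: stream[6..7]='5' size=0x5=5, data at stream[9..14]='anikc' -> body[1..6], body so far='banikc'
Chunk 3: stream[16..17]='7' size=0x7=7, data at stream[19..26]='xr7ky9x' -> body[6..13], body so far='banikcxr7ky9x'
Chunk 4: stream[28..29]='8' size=0x8=8, data at stream[31..39]='8d2mnnxs' -> body[13..21], body so far='banikcxr7ky9x8d2mnnxs'
Chunk 5: stream[41..42]='0' size=0 (terminator). Final body='banikcxr7ky9x8d2mnnxs' (21 bytes)
Body byte 20 at stream offset 38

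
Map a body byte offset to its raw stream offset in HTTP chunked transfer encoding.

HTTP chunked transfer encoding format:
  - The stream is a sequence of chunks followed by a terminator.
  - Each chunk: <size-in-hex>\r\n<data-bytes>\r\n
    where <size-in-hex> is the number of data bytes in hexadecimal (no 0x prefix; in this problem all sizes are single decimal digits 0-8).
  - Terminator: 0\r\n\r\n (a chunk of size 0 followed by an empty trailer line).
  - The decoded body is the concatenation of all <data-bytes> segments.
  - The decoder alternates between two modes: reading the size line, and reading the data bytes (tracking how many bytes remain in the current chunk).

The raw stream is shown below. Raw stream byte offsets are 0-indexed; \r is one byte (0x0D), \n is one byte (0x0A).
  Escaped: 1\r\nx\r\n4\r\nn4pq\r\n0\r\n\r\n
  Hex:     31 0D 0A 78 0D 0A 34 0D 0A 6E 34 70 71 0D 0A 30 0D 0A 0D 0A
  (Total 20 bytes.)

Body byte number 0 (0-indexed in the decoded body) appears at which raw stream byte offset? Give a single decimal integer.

Answer: 3

Derivation:
Chunk 1: stream[0..1]='1' size=0x1=1, data at stream[3..4]='x' -> body[0..1], body so far='x'
Chunk 2: stream[6..7]='4' size=0x4=4, data at stream[9..13]='n4pq' -> body[1..5], body so far='xn4pq'
Chunk 3: stream[15..16]='0' size=0 (terminator). Final body='xn4pq' (5 bytes)
Body byte 0 at stream offset 3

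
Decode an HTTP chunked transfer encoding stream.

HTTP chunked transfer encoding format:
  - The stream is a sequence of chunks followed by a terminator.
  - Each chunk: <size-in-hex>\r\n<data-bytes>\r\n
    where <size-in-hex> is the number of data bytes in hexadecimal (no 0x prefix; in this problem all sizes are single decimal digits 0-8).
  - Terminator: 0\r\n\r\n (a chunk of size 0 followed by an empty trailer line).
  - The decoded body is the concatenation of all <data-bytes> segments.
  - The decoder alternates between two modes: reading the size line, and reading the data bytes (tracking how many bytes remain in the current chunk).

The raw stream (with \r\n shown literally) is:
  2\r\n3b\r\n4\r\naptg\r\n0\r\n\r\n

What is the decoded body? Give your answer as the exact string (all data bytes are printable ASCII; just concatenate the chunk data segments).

Answer: 3baptg

Derivation:
Chunk 1: stream[0..1]='2' size=0x2=2, data at stream[3..5]='3b' -> body[0..2], body so far='3b'
Chunk 2: stream[7..8]='4' size=0x4=4, data at stream[10..14]='aptg' -> body[2..6], body so far='3baptg'
Chunk 3: stream[16..17]='0' size=0 (terminator). Final body='3baptg' (6 bytes)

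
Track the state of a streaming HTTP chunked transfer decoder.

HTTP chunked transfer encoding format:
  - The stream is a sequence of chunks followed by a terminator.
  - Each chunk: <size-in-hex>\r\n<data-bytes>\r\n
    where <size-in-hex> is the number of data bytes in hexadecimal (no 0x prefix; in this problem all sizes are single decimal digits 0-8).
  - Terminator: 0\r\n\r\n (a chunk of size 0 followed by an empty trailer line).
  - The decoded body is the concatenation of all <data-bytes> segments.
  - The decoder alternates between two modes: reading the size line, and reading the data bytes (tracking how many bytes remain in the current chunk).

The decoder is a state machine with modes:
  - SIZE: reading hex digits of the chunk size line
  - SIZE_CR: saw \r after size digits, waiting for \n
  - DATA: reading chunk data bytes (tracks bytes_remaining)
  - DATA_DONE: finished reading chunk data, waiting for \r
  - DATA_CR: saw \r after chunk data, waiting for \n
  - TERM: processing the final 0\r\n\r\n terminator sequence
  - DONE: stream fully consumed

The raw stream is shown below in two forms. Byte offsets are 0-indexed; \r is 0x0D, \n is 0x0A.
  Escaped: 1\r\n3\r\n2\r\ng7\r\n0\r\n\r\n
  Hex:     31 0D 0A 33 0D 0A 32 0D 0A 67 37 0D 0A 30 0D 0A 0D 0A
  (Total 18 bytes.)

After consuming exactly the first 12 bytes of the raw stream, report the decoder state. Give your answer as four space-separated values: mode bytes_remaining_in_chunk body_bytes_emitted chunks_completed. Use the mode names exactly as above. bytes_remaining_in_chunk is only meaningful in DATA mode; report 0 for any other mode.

Byte 0 = '1': mode=SIZE remaining=0 emitted=0 chunks_done=0
Byte 1 = 0x0D: mode=SIZE_CR remaining=0 emitted=0 chunks_done=0
Byte 2 = 0x0A: mode=DATA remaining=1 emitted=0 chunks_done=0
Byte 3 = '3': mode=DATA_DONE remaining=0 emitted=1 chunks_done=0
Byte 4 = 0x0D: mode=DATA_CR remaining=0 emitted=1 chunks_done=0
Byte 5 = 0x0A: mode=SIZE remaining=0 emitted=1 chunks_done=1
Byte 6 = '2': mode=SIZE remaining=0 emitted=1 chunks_done=1
Byte 7 = 0x0D: mode=SIZE_CR remaining=0 emitted=1 chunks_done=1
Byte 8 = 0x0A: mode=DATA remaining=2 emitted=1 chunks_done=1
Byte 9 = 'g': mode=DATA remaining=1 emitted=2 chunks_done=1
Byte 10 = '7': mode=DATA_DONE remaining=0 emitted=3 chunks_done=1
Byte 11 = 0x0D: mode=DATA_CR remaining=0 emitted=3 chunks_done=1

Answer: DATA_CR 0 3 1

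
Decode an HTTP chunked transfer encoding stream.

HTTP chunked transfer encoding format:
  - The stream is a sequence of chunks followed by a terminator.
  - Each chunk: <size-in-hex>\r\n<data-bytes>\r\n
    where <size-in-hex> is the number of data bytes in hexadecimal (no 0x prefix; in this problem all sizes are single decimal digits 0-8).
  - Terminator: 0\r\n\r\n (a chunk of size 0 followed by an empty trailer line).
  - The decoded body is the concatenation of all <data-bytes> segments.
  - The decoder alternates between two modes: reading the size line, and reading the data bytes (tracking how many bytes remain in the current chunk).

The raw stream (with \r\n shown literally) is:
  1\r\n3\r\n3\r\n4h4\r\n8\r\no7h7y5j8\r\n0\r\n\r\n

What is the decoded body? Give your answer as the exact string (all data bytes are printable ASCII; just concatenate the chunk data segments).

Answer: 34h4o7h7y5j8

Derivation:
Chunk 1: stream[0..1]='1' size=0x1=1, data at stream[3..4]='3' -> body[0..1], body so far='3'
Chunk 2: stream[6..7]='3' size=0x3=3, data at stream[9..12]='4h4' -> body[1..4], body so far='34h4'
Chunk 3: stream[14..15]='8' size=0x8=8, data at stream[17..25]='o7h7y5j8' -> body[4..12], body so far='34h4o7h7y5j8'
Chunk 4: stream[27..28]='0' size=0 (terminator). Final body='34h4o7h7y5j8' (12 bytes)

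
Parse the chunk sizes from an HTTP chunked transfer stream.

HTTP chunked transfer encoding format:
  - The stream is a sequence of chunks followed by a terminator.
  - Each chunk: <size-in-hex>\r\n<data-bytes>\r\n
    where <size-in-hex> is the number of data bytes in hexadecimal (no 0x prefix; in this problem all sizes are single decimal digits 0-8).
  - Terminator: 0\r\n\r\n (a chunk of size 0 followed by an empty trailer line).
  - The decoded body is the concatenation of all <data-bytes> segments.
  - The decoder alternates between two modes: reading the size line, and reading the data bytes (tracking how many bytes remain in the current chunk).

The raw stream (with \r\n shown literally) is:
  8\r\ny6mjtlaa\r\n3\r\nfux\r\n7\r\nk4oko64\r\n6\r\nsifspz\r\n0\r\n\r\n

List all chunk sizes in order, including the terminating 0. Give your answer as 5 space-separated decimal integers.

Chunk 1: stream[0..1]='8' size=0x8=8, data at stream[3..11]='y6mjtlaa' -> body[0..8], body so far='y6mjtlaa'
Chunk 2: stream[13..14]='3' size=0x3=3, data at stream[16..19]='fux' -> body[8..11], body so far='y6mjtlaafux'
Chunk 3: stream[21..22]='7' size=0x7=7, data at stream[24..31]='k4oko64' -> body[11..18], body so far='y6mjtlaafuxk4oko64'
Chunk 4: stream[33..34]='6' size=0x6=6, data at stream[36..42]='sifspz' -> body[18..24], body so far='y6mjtlaafuxk4oko64sifspz'
Chunk 5: stream[44..45]='0' size=0 (terminator). Final body='y6mjtlaafuxk4oko64sifspz' (24 bytes)

Answer: 8 3 7 6 0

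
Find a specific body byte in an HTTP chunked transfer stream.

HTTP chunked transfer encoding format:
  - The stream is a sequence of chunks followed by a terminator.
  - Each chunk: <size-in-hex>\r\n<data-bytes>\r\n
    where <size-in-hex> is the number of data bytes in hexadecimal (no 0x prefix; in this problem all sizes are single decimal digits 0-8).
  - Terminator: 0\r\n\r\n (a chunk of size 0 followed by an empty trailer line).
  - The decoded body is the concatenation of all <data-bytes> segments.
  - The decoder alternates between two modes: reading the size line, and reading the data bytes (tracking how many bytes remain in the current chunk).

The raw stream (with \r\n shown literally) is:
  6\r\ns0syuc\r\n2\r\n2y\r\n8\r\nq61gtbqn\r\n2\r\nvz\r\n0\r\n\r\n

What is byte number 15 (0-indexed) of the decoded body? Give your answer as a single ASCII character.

Chunk 1: stream[0..1]='6' size=0x6=6, data at stream[3..9]='s0syuc' -> body[0..6], body so far='s0syuc'
Chunk 2: stream[11..12]='2' size=0x2=2, data at stream[14..16]='2y' -> body[6..8], body so far='s0syuc2y'
Chunk 3: stream[18..19]='8' size=0x8=8, data at stream[21..29]='q61gtbqn' -> body[8..16], body so far='s0syuc2yq61gtbqn'
Chunk 4: stream[31..32]='2' size=0x2=2, data at stream[34..36]='vz' -> body[16..18], body so far='s0syuc2yq61gtbqnvz'
Chunk 5: stream[38..39]='0' size=0 (terminator). Final body='s0syuc2yq61gtbqnvz' (18 bytes)
Body byte 15 = 'n'

Answer: n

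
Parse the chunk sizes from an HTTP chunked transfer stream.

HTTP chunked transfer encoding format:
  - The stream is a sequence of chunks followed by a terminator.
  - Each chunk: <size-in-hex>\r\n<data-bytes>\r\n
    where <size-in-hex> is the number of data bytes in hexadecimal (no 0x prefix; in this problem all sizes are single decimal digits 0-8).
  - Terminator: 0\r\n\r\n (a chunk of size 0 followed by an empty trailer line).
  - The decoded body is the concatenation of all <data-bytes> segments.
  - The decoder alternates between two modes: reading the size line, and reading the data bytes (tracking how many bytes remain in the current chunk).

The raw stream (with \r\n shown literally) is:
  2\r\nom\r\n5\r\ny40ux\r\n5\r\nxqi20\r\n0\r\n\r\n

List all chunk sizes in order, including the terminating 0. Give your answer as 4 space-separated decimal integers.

Chunk 1: stream[0..1]='2' size=0x2=2, data at stream[3..5]='om' -> body[0..2], body so far='om'
Chunk 2: stream[7..8]='5' size=0x5=5, data at stream[10..15]='y40ux' -> body[2..7], body so far='omy40ux'
Chunk 3: stream[17..18]='5' size=0x5=5, data at stream[20..25]='xqi20' -> body[7..12], body so far='omy40uxxqi20'
Chunk 4: stream[27..28]='0' size=0 (terminator). Final body='omy40uxxqi20' (12 bytes)

Answer: 2 5 5 0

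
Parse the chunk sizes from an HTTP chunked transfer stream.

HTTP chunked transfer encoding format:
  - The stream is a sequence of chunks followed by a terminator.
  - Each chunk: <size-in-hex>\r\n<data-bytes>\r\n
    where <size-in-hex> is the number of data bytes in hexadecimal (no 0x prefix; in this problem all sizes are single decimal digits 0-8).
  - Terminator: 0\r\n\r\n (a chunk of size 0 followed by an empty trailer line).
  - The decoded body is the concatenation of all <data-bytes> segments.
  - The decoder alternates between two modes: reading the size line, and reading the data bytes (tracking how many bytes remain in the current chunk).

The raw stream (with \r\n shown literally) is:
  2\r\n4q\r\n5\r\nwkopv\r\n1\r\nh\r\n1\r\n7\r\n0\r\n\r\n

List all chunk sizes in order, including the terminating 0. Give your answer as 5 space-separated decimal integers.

Answer: 2 5 1 1 0

Derivation:
Chunk 1: stream[0..1]='2' size=0x2=2, data at stream[3..5]='4q' -> body[0..2], body so far='4q'
Chunk 2: stream[7..8]='5' size=0x5=5, data at stream[10..15]='wkopv' -> body[2..7], body so far='4qwkopv'
Chunk 3: stream[17..18]='1' size=0x1=1, data at stream[20..21]='h' -> body[7..8], body so far='4qwkopvh'
Chunk 4: stream[23..24]='1' size=0x1=1, data at stream[26..27]='7' -> body[8..9], body so far='4qwkopvh7'
Chunk 5: stream[29..30]='0' size=0 (terminator). Final body='4qwkopvh7' (9 bytes)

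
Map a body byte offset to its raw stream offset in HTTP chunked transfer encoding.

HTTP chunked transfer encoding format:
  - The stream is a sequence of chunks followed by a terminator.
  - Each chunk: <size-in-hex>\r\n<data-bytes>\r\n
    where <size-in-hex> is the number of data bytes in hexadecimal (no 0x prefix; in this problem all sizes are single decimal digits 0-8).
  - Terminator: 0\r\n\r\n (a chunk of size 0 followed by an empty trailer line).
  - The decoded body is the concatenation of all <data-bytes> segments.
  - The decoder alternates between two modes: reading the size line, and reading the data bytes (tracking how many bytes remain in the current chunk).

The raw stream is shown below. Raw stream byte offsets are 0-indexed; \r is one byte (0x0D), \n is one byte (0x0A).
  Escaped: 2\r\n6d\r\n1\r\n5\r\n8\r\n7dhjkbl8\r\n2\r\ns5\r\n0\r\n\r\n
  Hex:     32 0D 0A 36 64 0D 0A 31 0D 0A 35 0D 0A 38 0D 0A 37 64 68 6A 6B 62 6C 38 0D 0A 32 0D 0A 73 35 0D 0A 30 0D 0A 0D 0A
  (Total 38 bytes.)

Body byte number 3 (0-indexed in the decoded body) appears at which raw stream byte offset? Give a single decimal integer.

Answer: 16

Derivation:
Chunk 1: stream[0..1]='2' size=0x2=2, data at stream[3..5]='6d' -> body[0..2], body so far='6d'
Chunk 2: stream[7..8]='1' size=0x1=1, data at stream[10..11]='5' -> body[2..3], body so far='6d5'
Chunk 3: stream[13..14]='8' size=0x8=8, data at stream[16..24]='7dhjkbl8' -> body[3..11], body so far='6d57dhjkbl8'
Chunk 4: stream[26..27]='2' size=0x2=2, data at stream[29..31]='s5' -> body[11..13], body so far='6d57dhjkbl8s5'
Chunk 5: stream[33..34]='0' size=0 (terminator). Final body='6d57dhjkbl8s5' (13 bytes)
Body byte 3 at stream offset 16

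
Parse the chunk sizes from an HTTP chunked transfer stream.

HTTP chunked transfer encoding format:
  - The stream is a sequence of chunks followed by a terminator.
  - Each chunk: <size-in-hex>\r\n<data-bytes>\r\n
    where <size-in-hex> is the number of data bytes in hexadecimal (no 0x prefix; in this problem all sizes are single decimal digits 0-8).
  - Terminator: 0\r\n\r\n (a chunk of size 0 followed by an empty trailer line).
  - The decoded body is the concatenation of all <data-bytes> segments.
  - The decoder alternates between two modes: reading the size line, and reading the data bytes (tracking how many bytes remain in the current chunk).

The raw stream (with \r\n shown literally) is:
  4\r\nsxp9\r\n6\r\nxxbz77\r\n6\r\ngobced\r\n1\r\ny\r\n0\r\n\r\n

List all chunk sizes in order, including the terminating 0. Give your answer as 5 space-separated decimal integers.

Answer: 4 6 6 1 0

Derivation:
Chunk 1: stream[0..1]='4' size=0x4=4, data at stream[3..7]='sxp9' -> body[0..4], body so far='sxp9'
Chunk 2: stream[9..10]='6' size=0x6=6, data at stream[12..18]='xxbz77' -> body[4..10], body so far='sxp9xxbz77'
Chunk 3: stream[20..21]='6' size=0x6=6, data at stream[23..29]='gobced' -> body[10..16], body so far='sxp9xxbz77gobced'
Chunk 4: stream[31..32]='1' size=0x1=1, data at stream[34..35]='y' -> body[16..17], body so far='sxp9xxbz77gobcedy'
Chunk 5: stream[37..38]='0' size=0 (terminator). Final body='sxp9xxbz77gobcedy' (17 bytes)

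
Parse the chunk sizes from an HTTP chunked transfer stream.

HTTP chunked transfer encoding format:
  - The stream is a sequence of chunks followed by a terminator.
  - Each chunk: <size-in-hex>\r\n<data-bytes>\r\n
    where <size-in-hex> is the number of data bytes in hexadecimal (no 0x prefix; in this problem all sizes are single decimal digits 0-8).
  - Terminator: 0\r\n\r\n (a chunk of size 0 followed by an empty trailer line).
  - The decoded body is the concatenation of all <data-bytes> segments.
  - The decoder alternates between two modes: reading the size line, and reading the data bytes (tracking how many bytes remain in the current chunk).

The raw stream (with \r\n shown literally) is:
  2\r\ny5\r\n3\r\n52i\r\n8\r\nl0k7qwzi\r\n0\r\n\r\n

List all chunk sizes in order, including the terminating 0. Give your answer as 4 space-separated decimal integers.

Chunk 1: stream[0..1]='2' size=0x2=2, data at stream[3..5]='y5' -> body[0..2], body so far='y5'
Chunk 2: stream[7..8]='3' size=0x3=3, data at stream[10..13]='52i' -> body[2..5], body so far='y552i'
Chunk 3: stream[15..16]='8' size=0x8=8, data at stream[18..26]='l0k7qwzi' -> body[5..13], body so far='y552il0k7qwzi'
Chunk 4: stream[28..29]='0' size=0 (terminator). Final body='y552il0k7qwzi' (13 bytes)

Answer: 2 3 8 0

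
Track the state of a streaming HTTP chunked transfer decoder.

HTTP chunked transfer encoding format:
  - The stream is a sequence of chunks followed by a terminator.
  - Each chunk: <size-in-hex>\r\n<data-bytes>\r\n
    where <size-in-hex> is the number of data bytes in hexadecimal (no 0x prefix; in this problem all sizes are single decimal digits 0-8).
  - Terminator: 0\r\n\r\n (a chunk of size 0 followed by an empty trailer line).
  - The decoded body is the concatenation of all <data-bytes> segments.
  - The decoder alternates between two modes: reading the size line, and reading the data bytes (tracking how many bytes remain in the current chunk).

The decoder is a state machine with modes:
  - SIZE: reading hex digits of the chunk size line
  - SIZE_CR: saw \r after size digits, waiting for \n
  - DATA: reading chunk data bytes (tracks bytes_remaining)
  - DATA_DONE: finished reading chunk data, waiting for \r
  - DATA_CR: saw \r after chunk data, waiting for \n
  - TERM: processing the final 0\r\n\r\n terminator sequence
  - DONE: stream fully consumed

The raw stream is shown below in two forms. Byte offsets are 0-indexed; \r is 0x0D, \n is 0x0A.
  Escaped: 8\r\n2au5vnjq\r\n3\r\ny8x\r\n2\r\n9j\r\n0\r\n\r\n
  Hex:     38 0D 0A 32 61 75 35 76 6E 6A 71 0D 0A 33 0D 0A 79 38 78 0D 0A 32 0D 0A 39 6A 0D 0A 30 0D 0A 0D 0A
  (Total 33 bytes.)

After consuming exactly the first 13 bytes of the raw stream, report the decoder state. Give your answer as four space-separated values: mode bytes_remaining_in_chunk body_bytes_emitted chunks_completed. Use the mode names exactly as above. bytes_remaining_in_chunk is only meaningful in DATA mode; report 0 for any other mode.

Answer: SIZE 0 8 1

Derivation:
Byte 0 = '8': mode=SIZE remaining=0 emitted=0 chunks_done=0
Byte 1 = 0x0D: mode=SIZE_CR remaining=0 emitted=0 chunks_done=0
Byte 2 = 0x0A: mode=DATA remaining=8 emitted=0 chunks_done=0
Byte 3 = '2': mode=DATA remaining=7 emitted=1 chunks_done=0
Byte 4 = 'a': mode=DATA remaining=6 emitted=2 chunks_done=0
Byte 5 = 'u': mode=DATA remaining=5 emitted=3 chunks_done=0
Byte 6 = '5': mode=DATA remaining=4 emitted=4 chunks_done=0
Byte 7 = 'v': mode=DATA remaining=3 emitted=5 chunks_done=0
Byte 8 = 'n': mode=DATA remaining=2 emitted=6 chunks_done=0
Byte 9 = 'j': mode=DATA remaining=1 emitted=7 chunks_done=0
Byte 10 = 'q': mode=DATA_DONE remaining=0 emitted=8 chunks_done=0
Byte 11 = 0x0D: mode=DATA_CR remaining=0 emitted=8 chunks_done=0
Byte 12 = 0x0A: mode=SIZE remaining=0 emitted=8 chunks_done=1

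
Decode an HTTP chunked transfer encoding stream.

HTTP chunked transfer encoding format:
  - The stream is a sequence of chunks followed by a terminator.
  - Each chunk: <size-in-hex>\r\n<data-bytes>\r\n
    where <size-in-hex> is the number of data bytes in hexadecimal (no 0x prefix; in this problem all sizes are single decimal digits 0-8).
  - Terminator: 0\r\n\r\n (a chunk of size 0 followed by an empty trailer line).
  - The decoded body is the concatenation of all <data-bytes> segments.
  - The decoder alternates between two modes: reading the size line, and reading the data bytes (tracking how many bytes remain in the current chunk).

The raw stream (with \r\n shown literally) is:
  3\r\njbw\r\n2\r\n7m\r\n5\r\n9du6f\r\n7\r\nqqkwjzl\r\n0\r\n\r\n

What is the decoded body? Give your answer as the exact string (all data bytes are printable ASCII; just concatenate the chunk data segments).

Chunk 1: stream[0..1]='3' size=0x3=3, data at stream[3..6]='jbw' -> body[0..3], body so far='jbw'
Chunk 2: stream[8..9]='2' size=0x2=2, data at stream[11..13]='7m' -> body[3..5], body so far='jbw7m'
Chunk 3: stream[15..16]='5' size=0x5=5, data at stream[18..23]='9du6f' -> body[5..10], body so far='jbw7m9du6f'
Chunk 4: stream[25..26]='7' size=0x7=7, data at stream[28..35]='qqkwjzl' -> body[10..17], body so far='jbw7m9du6fqqkwjzl'
Chunk 5: stream[37..38]='0' size=0 (terminator). Final body='jbw7m9du6fqqkwjzl' (17 bytes)

Answer: jbw7m9du6fqqkwjzl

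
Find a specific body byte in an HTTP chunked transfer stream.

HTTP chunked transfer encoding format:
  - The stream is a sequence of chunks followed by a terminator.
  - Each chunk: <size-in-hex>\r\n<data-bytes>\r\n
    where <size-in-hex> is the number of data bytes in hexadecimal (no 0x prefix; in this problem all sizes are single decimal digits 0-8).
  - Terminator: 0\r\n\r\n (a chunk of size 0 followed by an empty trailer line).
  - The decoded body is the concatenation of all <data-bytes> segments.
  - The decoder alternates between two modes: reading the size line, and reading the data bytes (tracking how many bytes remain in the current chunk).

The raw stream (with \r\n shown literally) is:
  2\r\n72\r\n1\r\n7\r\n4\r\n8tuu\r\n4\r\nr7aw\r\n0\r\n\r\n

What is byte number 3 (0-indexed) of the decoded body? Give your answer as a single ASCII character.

Chunk 1: stream[0..1]='2' size=0x2=2, data at stream[3..5]='72' -> body[0..2], body so far='72'
Chunk 2: stream[7..8]='1' size=0x1=1, data at stream[10..11]='7' -> body[2..3], body so far='727'
Chunk 3: stream[13..14]='4' size=0x4=4, data at stream[16..20]='8tuu' -> body[3..7], body so far='7278tuu'
Chunk 4: stream[22..23]='4' size=0x4=4, data at stream[25..29]='r7aw' -> body[7..11], body so far='7278tuur7aw'
Chunk 5: stream[31..32]='0' size=0 (terminator). Final body='7278tuur7aw' (11 bytes)
Body byte 3 = '8'

Answer: 8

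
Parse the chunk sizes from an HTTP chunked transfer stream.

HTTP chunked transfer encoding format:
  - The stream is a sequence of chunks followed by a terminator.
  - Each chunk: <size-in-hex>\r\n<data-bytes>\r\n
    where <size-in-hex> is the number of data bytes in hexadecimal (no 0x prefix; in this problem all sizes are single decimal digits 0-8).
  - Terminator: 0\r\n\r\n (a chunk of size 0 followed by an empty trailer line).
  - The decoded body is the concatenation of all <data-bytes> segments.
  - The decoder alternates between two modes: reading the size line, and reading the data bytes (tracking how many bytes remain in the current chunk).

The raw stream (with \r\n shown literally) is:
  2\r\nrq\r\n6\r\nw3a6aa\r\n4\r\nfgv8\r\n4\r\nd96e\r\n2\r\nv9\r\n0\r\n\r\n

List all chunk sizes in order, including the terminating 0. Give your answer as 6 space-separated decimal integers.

Chunk 1: stream[0..1]='2' size=0x2=2, data at stream[3..5]='rq' -> body[0..2], body so far='rq'
Chunk 2: stream[7..8]='6' size=0x6=6, data at stream[10..16]='w3a6aa' -> body[2..8], body so far='rqw3a6aa'
Chunk 3: stream[18..19]='4' size=0x4=4, data at stream[21..25]='fgv8' -> body[8..12], body so far='rqw3a6aafgv8'
Chunk 4: stream[27..28]='4' size=0x4=4, data at stream[30..34]='d96e' -> body[12..16], body so far='rqw3a6aafgv8d96e'
Chunk 5: stream[36..37]='2' size=0x2=2, data at stream[39..41]='v9' -> body[16..18], body so far='rqw3a6aafgv8d96ev9'
Chunk 6: stream[43..44]='0' size=0 (terminator). Final body='rqw3a6aafgv8d96ev9' (18 bytes)

Answer: 2 6 4 4 2 0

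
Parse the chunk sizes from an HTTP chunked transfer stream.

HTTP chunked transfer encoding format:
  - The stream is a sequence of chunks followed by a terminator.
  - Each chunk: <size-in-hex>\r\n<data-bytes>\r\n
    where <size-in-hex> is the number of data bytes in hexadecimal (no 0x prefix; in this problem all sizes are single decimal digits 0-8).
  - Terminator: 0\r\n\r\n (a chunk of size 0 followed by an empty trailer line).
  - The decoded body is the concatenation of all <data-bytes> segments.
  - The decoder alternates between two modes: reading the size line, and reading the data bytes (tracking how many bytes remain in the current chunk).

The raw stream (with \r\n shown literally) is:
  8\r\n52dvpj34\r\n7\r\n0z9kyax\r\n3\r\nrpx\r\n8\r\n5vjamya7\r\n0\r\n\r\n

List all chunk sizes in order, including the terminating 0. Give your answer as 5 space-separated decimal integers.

Chunk 1: stream[0..1]='8' size=0x8=8, data at stream[3..11]='52dvpj34' -> body[0..8], body so far='52dvpj34'
Chunk 2: stream[13..14]='7' size=0x7=7, data at stream[16..23]='0z9kyax' -> body[8..15], body so far='52dvpj340z9kyax'
Chunk 3: stream[25..26]='3' size=0x3=3, data at stream[28..31]='rpx' -> body[15..18], body so far='52dvpj340z9kyaxrpx'
Chunk 4: stream[33..34]='8' size=0x8=8, data at stream[36..44]='5vjamya7' -> body[18..26], body so far='52dvpj340z9kyaxrpx5vjamya7'
Chunk 5: stream[46..47]='0' size=0 (terminator). Final body='52dvpj340z9kyaxrpx5vjamya7' (26 bytes)

Answer: 8 7 3 8 0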